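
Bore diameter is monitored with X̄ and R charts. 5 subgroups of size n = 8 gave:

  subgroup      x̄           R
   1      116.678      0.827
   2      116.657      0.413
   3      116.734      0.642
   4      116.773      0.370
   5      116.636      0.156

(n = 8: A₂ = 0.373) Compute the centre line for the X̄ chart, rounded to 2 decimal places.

X̄̄ = (116.678 + 116.657 + 116.734 + 116.773 + 116.636) / 5 = 583.4780 / 5 = 116.6956
CL = X̄̄ = 116.6956

116.70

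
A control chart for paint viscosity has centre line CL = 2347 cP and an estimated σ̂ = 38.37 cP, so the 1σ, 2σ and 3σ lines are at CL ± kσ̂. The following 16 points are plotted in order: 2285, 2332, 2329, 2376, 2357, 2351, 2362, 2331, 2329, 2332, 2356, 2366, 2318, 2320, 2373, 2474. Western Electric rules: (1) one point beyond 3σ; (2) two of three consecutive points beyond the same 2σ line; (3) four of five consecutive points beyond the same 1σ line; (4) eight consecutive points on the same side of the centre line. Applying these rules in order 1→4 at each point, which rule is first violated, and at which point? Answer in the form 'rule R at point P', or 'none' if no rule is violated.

rule 1 at point 16

Zone of each point (C = within 1σ̂, B = 1σ̂–2σ̂, A = 2σ̂–3σ̂, * = beyond 3σ̂; sign = side of CL): 1:-B, 2:-C, 3:-C, 4:+C, 5:+C, 6:+C, 7:+C, 8:-C, 9:-C, 10:-C, 11:+C, 12:+C, 13:-C, 14:-C, 15:+C, 16:+*
Rule 1 (one point beyond the 3σ limits) is satisfied at point 16.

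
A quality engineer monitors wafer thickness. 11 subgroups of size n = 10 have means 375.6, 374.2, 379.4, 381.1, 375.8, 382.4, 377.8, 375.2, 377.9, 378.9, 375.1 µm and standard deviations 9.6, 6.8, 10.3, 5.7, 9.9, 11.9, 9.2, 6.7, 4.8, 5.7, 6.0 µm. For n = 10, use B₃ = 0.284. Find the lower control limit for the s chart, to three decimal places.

2.236

s̄ = (9.6 + 6.8 + 10.3 + 5.7 + 9.9 + 11.9 + 9.2 + 6.7 + 4.8 + 5.7 + 6.0) / 11 = 7.8727
LCL_s = B₃·s̄ = 0.284 × 7.8727 = 2.2359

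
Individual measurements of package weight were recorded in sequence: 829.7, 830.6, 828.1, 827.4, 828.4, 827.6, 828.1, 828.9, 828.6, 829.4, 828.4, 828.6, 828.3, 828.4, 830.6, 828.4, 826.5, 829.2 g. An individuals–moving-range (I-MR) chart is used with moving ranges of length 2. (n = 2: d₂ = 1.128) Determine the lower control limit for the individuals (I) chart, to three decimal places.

X̄ = (829.7 + 830.6 + 828.1 + 827.4 + 828.4 + 827.6 + 828.1 + 828.9 + 828.6 + 829.4 + 828.4 + 828.6 + 828.3 + 828.4 + 830.6 + 828.4 + 826.5 + 829.2) / 18 = 828.6222
Moving ranges: 0.9, 2.5, 0.7, 1.0, 0.8, 0.5, 0.8, 0.3, 0.8, 1.0, 0.2, 0.3, 0.1, 2.2, 2.2, 1.9, 2.7; M̄R̄ = 18.9000 / 17 = 1.1118
LCL = X̄ − 3·M̄R̄/d₂ = 828.6222 − 3 × 1.1118 / 1.128 = 825.6654

825.665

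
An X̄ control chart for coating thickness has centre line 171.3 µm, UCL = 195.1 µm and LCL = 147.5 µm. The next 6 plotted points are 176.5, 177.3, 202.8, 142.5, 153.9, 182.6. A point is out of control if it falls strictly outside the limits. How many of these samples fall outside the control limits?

2

Compare each point to [147.5, 195.1]: sample 3 = 202.8 > UCL; sample 4 = 142.5 < LCL.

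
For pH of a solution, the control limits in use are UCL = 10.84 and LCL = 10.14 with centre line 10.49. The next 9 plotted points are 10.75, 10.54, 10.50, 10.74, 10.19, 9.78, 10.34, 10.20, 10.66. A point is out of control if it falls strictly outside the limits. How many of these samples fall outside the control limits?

Compare each point to [10.14, 10.84]: sample 6 = 9.78 < LCL.

1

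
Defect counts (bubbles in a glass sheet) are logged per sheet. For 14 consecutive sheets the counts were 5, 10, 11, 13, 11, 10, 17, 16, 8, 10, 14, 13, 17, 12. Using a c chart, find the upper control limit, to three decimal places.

c̄ = (5 + 10 + 11 + 13 + 11 + 10 + 17 + 16 + 8 + 10 + 14 + 13 + 17 + 12) / 14 = 167 / 14 = 11.9286
UCL = c̄ + 3√c̄ = 11.9286 + 3 × √11.9286 = 11.9286 + 3 × 3.4538 = 22.2899

22.290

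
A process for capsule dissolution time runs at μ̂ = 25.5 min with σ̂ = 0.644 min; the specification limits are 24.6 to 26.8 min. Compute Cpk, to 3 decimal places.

Cpu = (USL − μ̂) / (3σ̂) = (26.8 − 25.5) / (3 × 0.644) = 0.6729; Cpl = (μ̂ − LSL) / (3σ̂) = (25.5 − 24.6) / (3 × 0.644) = 0.4658; Cpk = min(Cpu, Cpl) = 0.4658

0.466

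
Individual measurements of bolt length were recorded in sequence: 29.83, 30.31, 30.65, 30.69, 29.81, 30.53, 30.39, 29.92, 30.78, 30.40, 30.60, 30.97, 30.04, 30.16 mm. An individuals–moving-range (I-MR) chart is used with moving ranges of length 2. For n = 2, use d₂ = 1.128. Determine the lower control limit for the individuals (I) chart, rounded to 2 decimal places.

29.15

X̄ = (29.83 + 30.31 + 30.65 + 30.69 + 29.81 + 30.53 + 30.39 + 29.92 + 30.78 + 30.40 + 30.60 + 30.97 + 30.04 + 30.16) / 14 = 30.3629
Moving ranges: 0.48, 0.34, 0.04, 0.88, 0.72, 0.14, 0.47, 0.86, 0.38, 0.20, 0.37, 0.93, 0.12; M̄R̄ = 5.9300 / 13 = 0.4562
LCL = X̄ − 3·M̄R̄/d₂ = 30.3629 − 3 × 0.4562 / 1.128 = 29.1497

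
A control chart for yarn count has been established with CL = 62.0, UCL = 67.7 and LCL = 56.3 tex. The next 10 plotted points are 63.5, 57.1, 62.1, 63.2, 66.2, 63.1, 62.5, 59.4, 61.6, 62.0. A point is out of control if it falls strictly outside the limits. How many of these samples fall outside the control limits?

0

All 10 points lie within [56.3, 67.7].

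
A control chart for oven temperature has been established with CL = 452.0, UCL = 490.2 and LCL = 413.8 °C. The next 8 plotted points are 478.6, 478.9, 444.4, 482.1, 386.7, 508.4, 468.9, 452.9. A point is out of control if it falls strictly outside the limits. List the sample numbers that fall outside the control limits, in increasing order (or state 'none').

5, 6

Compare each point to [413.8, 490.2]: sample 5 = 386.7 < LCL; sample 6 = 508.4 > UCL.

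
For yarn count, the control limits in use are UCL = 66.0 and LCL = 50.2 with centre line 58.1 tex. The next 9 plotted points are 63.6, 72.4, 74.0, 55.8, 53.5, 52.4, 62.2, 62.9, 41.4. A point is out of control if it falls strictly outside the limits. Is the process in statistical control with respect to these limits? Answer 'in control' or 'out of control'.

Compare each point to [50.2, 66.0]: sample 2 = 72.4 > UCL; sample 3 = 74.0 > UCL; sample 9 = 41.4 < LCL.

out of control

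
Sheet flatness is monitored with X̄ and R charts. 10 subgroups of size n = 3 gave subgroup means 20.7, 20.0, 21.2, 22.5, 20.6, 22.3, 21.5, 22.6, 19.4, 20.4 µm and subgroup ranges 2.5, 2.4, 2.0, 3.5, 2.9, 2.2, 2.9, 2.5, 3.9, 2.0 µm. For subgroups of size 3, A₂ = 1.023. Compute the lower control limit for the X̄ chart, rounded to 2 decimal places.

18.38

X̄̄ = (20.7 + 20.0 + 21.2 + 22.5 + 20.6 + 22.3 + 21.5 + 22.6 + 19.4 + 20.4) / 10 = 211.2000 / 10 = 21.1200
R̄ = (2.5 + 2.4 + 2.0 + 3.5 + 2.9 + 2.2 + 2.9 + 2.5 + 3.9 + 2.0) / 10 = 26.8000 / 10 = 2.6800
LCL = X̄̄ − A₂·R̄ = 21.1200 − 1.023 × 2.6800 = 18.3784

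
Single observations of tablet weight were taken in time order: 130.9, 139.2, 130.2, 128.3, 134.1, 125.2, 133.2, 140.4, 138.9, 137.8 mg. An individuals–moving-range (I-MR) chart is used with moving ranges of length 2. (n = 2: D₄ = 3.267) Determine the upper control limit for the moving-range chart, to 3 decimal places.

Moving ranges: 8.3, 9.0, 1.9, 5.8, 8.9, 8.0, 7.2, 1.5, 1.1; M̄R̄ = 51.7000 / 9 = 5.7444
UCL_MR = D₄·M̄R̄ = 3.267 × 5.7444 = 18.7671

18.767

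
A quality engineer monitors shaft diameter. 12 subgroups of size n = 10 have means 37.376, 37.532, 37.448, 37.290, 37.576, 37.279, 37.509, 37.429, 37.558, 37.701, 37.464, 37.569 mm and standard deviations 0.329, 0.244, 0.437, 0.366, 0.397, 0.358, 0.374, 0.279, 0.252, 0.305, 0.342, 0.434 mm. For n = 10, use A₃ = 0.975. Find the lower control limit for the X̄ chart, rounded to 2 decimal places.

37.14

X̄̄ = (37.376 + 37.532 + 37.448 + 37.290 + 37.576 + 37.279 + 37.509 + 37.429 + 37.558 + 37.701 + 37.464 + 37.569) / 12 = 37.4776
s̄ = (0.329 + 0.244 + 0.437 + 0.366 + 0.397 + 0.358 + 0.374 + 0.279 + 0.252 + 0.305 + 0.342 + 0.434) / 12 = 0.3431
LCL = X̄̄ − A₃·s̄ = 37.4776 − 0.975 × 0.3431 = 37.1431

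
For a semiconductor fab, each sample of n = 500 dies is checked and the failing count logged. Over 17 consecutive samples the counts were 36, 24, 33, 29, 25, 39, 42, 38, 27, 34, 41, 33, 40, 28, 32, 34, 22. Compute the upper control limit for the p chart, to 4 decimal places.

p̄ = Σdᵢ / (k·n) = 557 / (17 × 500) = 0.06553
UCL = p̄ + 3·√(p̄(1−p̄)/n) = 0.06553 + 3 × √(0.06553×0.93447/500) = 0.06553 + 3 × 0.01107 = 0.09873

0.0987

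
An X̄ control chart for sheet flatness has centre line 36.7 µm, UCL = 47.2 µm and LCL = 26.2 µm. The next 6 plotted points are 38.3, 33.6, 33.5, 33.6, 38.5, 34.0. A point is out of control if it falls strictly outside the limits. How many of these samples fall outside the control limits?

All 6 points lie within [26.2, 47.2].

0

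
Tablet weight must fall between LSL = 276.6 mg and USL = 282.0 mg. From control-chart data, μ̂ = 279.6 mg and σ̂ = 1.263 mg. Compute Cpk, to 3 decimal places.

0.633

Cpu = (USL − μ̂) / (3σ̂) = (282.0 − 279.6) / (3 × 1.263) = 0.6334; Cpl = (μ̂ − LSL) / (3σ̂) = (279.6 − 276.6) / (3 × 1.263) = 0.7918; Cpk = min(Cpu, Cpl) = 0.6334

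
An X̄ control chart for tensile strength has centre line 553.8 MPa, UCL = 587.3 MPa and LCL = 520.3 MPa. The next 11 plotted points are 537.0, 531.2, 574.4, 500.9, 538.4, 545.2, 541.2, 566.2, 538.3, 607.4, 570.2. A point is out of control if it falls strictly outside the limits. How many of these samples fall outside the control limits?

2

Compare each point to [520.3, 587.3]: sample 4 = 500.9 < LCL; sample 10 = 607.4 > UCL.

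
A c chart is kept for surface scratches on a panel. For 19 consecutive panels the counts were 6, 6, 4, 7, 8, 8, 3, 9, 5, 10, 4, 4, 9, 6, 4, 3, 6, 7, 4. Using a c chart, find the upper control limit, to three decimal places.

13.264

c̄ = (6 + 6 + 4 + 7 + 8 + 8 + 3 + 9 + 5 + 10 + 4 + 4 + 9 + 6 + 4 + 3 + 6 + 7 + 4) / 19 = 113 / 19 = 5.9474
UCL = c̄ + 3√c̄ = 5.9474 + 3 × √5.9474 = 5.9474 + 3 × 2.4387 = 13.2635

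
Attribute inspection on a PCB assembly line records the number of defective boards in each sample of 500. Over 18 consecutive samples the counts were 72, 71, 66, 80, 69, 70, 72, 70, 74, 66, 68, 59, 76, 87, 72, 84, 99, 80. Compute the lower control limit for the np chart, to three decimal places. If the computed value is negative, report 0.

p̄ = Σdᵢ / (k·n) = 1335 / (18 × 500) = 0.14833
LCL = np̄ − 3·√(np̄(1−p̄)) = 74.1667 − 3 × 7.9477 = 50.3237

50.324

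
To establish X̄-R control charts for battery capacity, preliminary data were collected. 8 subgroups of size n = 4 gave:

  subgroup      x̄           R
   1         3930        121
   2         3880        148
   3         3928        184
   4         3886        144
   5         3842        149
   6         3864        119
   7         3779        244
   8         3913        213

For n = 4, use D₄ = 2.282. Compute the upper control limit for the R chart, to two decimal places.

377.10

R̄ = (121 + 148 + 184 + 144 + 149 + 119 + 244 + 213) / 8 = 1322.0000 / 8 = 165.2500
UCL_R = D₄·R̄ = 2.282 × 165.2500 = 377.1005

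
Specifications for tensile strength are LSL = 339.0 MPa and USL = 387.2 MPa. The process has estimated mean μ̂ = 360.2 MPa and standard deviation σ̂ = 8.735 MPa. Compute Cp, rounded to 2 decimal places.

Cp = (USL − LSL) / (6σ̂) = (387.2 − 339.0) / (6 × 8.735) = 48.2000 / 52.4100 = 0.9197

0.92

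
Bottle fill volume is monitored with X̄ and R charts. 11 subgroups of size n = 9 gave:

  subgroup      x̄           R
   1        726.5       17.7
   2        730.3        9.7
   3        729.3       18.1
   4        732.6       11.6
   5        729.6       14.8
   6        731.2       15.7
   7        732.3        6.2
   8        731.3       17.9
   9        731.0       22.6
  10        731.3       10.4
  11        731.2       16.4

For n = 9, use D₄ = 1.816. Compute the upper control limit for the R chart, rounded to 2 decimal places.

26.60

R̄ = (17.7 + 9.7 + 18.1 + 11.6 + 14.8 + 15.7 + 6.2 + 17.9 + 22.6 + 10.4 + 16.4) / 11 = 161.1000 / 11 = 14.6455
UCL_R = D₄·R̄ = 1.816 × 14.6455 = 26.5961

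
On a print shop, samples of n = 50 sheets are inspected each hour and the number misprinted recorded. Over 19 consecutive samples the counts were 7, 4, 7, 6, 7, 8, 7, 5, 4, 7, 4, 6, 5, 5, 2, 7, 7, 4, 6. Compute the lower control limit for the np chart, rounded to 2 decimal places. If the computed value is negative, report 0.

0.00

p̄ = Σdᵢ / (k·n) = 108 / (19 × 50) = 0.11368
LCL = np̄ − 3·√(np̄(1−p̄)) = 5.6842 − 3 × 2.2446 = -1.0494 → 0 (negative, so LCL = 0)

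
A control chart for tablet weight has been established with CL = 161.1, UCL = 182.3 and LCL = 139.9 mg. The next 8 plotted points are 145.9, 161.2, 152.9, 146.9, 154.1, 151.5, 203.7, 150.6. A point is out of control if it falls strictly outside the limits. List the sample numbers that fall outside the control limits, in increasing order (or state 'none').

7

Compare each point to [139.9, 182.3]: sample 7 = 203.7 > UCL.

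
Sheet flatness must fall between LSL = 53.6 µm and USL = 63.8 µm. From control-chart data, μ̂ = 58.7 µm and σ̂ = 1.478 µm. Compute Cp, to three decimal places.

Cp = (USL − LSL) / (6σ̂) = (63.8 − 53.6) / (6 × 1.478) = 10.2000 / 8.8680 = 1.1502

1.150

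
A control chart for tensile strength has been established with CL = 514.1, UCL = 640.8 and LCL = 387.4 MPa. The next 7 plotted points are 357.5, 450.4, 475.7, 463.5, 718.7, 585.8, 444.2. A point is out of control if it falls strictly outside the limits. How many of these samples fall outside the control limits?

2

Compare each point to [387.4, 640.8]: sample 1 = 357.5 < LCL; sample 5 = 718.7 > UCL.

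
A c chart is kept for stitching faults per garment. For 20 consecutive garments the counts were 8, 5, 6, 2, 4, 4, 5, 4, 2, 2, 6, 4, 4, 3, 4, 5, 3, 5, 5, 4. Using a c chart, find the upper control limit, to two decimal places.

c̄ = (8 + 5 + 6 + 2 + 4 + 4 + 5 + 4 + 2 + 2 + 6 + 4 + 4 + 3 + 4 + 5 + 3 + 5 + 5 + 4) / 20 = 85 / 20 = 4.2500
UCL = c̄ + 3√c̄ = 4.2500 + 3 × √4.2500 = 4.2500 + 3 × 2.0616 = 10.4347

10.43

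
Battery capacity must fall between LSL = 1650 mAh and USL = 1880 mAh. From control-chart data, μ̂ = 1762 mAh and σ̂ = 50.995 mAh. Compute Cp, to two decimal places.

Cp = (USL − LSL) / (6σ̂) = (1880 − 1650) / (6 × 50.995) = 230.0000 / 305.9700 = 0.7517

0.75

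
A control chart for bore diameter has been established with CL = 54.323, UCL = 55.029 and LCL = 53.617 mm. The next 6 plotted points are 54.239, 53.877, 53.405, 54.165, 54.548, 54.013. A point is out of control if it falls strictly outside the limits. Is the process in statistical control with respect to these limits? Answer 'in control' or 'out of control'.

Compare each point to [53.617, 55.029]: sample 3 = 53.405 < LCL.

out of control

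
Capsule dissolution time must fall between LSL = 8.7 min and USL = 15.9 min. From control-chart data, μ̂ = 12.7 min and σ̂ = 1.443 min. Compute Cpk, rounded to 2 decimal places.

0.74

Cpu = (USL − μ̂) / (3σ̂) = (15.9 − 12.7) / (3 × 1.443) = 0.7392; Cpl = (μ̂ − LSL) / (3σ̂) = (12.7 − 8.7) / (3 × 1.443) = 0.9240; Cpk = min(Cpu, Cpl) = 0.7392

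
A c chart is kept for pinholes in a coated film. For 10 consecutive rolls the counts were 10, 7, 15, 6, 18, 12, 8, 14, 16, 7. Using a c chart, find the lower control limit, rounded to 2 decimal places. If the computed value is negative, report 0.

1.22

c̄ = (10 + 7 + 15 + 6 + 18 + 12 + 8 + 14 + 16 + 7) / 10 = 113 / 10 = 11.3000
LCL = c̄ − 3√c̄ = 11.3000 − 3 × 3.3615 = 1.2154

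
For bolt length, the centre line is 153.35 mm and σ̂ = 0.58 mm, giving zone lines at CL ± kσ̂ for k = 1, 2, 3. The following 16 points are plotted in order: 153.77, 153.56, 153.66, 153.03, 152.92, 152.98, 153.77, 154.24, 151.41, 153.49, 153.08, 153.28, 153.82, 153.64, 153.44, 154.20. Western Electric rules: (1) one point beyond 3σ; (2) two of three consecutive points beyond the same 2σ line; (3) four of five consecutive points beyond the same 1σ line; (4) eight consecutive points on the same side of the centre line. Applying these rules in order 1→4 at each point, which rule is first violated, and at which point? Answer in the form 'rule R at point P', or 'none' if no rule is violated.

Zone of each point (C = within 1σ̂, B = 1σ̂–2σ̂, A = 2σ̂–3σ̂, * = beyond 3σ̂; sign = side of CL): 1:+C, 2:+C, 3:+C, 4:-C, 5:-C, 6:-C, 7:+C, 8:+B, 9:-*, 10:+C, 11:-C, 12:-C, 13:+C, 14:+C, 15:+C, 16:+B
Rule 1 (one point beyond the 3σ limits) is satisfied at point 9.

rule 1 at point 9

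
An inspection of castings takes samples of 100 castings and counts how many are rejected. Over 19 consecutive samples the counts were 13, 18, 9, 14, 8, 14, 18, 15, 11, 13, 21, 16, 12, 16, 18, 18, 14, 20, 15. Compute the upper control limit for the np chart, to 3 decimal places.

25.576

p̄ = Σdᵢ / (k·n) = 283 / (19 × 100) = 0.14895
UCL = np̄ + 3·√(np̄(1−p̄)) = 14.8947 + 3 × √(14.8947×0.85105) = 14.8947 + 3 × 3.5604 = 25.5758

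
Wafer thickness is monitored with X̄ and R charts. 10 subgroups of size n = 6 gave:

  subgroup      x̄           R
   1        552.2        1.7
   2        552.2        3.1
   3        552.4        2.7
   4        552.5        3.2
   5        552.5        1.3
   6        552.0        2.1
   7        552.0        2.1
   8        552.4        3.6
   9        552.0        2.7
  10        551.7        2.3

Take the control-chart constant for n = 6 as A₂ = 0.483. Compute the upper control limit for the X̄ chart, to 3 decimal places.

X̄̄ = (552.2 + 552.2 + 552.4 + 552.5 + 552.5 + 552.0 + 552.0 + 552.4 + 552.0 + 551.7) / 10 = 5521.9000 / 10 = 552.1900
R̄ = (1.7 + 3.1 + 2.7 + 3.2 + 1.3 + 2.1 + 2.1 + 3.6 + 2.7 + 2.3) / 10 = 24.8000 / 10 = 2.4800
UCL = X̄̄ + A₂·R̄ = 552.1900 + 0.483 × 2.4800 = 553.3878

553.388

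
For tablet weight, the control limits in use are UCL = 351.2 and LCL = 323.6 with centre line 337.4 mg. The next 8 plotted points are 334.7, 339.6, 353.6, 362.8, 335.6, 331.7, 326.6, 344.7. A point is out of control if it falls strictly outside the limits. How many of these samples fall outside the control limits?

Compare each point to [323.6, 351.2]: sample 3 = 353.6 > UCL; sample 4 = 362.8 > UCL.

2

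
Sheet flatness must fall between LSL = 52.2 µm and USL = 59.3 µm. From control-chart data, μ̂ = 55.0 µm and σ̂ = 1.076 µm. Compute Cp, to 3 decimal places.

Cp = (USL − LSL) / (6σ̂) = (59.3 − 52.2) / (6 × 1.076) = 7.1000 / 6.4560 = 1.0998

1.100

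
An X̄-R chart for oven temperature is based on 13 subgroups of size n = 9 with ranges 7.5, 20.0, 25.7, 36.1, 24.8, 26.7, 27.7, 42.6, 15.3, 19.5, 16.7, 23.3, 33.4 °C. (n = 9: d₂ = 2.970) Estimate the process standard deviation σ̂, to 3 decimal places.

8.270

R̄ = (7.5 + 20.0 + 25.7 + 36.1 + 24.8 + 26.7 + 27.7 + 42.6 + 15.3 + 19.5 + 16.7 + 23.3 + 33.4) / 13 = 24.5615
σ̂ = R̄ / d₂ = 24.5615 / 2.970 = 8.2699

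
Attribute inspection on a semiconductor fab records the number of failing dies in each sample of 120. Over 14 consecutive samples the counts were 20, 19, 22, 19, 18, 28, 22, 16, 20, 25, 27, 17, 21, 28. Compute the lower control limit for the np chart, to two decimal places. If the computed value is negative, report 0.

8.95

p̄ = Σdᵢ / (k·n) = 302 / (14 × 120) = 0.17976
LCL = np̄ − 3·√(np̄(1−p̄)) = 21.5714 − 3 × 4.2064 = 8.9523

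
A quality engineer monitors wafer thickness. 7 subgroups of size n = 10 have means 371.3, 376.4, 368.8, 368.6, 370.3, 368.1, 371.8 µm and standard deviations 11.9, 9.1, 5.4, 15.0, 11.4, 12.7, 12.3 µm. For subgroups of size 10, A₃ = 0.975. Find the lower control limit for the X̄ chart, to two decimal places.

359.92

X̄̄ = (371.3 + 376.4 + 368.8 + 368.6 + 370.3 + 368.1 + 371.8) / 7 = 370.7571
s̄ = (11.9 + 9.1 + 5.4 + 15.0 + 11.4 + 12.7 + 12.3) / 7 = 11.1143
LCL = X̄̄ − A₃·s̄ = 370.7571 − 0.975 × 11.1143 = 359.9207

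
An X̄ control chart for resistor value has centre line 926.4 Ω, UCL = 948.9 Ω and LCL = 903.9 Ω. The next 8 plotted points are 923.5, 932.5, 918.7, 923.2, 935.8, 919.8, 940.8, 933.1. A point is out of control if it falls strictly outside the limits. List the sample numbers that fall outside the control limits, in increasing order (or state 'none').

All 8 points lie within [903.9, 948.9].

none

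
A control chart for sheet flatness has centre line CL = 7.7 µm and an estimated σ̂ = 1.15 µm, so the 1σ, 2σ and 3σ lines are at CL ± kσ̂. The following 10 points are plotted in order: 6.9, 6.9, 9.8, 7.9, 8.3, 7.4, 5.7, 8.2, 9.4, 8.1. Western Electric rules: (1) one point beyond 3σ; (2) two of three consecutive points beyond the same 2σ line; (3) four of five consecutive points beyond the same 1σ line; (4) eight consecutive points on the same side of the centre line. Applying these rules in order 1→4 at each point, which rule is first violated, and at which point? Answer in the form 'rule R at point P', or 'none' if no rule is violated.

none

Zone of each point (C = within 1σ̂, B = 1σ̂–2σ̂, A = 2σ̂–3σ̂, * = beyond 3σ̂; sign = side of CL): 1:-C, 2:-C, 3:+B, 4:+C, 5:+C, 6:-C, 7:-B, 8:+C, 9:+B, 10:+C
No rule fires across all 10 points.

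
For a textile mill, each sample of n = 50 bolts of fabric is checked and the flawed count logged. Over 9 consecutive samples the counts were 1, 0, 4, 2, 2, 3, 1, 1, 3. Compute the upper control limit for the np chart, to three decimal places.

p̄ = Σdᵢ / (k·n) = 17 / (9 × 50) = 0.03778
UCL = np̄ + 3·√(np̄(1−p̄)) = 1.8889 + 3 × √(1.8889×0.96222) = 1.8889 + 3 × 1.3482 = 5.9334

5.933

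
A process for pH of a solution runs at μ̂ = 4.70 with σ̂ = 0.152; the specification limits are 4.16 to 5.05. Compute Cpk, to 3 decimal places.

0.768

Cpu = (USL − μ̂) / (3σ̂) = (5.05 − 4.70) / (3 × 0.152) = 0.7675; Cpl = (μ̂ − LSL) / (3σ̂) = (4.70 − 4.16) / (3 × 0.152) = 1.1842; Cpk = min(Cpu, Cpl) = 0.7675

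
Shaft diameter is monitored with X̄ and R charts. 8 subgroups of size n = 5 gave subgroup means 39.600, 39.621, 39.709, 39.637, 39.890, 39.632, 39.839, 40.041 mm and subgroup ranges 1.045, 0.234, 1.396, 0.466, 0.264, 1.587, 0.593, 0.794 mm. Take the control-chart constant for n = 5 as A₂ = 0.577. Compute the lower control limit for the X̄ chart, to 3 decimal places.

39.286

X̄̄ = (39.600 + 39.621 + 39.709 + 39.637 + 39.890 + 39.632 + 39.839 + 40.041) / 8 = 317.9690 / 8 = 39.7461
R̄ = (1.045 + 0.234 + 1.396 + 0.466 + 0.264 + 1.587 + 0.593 + 0.794) / 8 = 6.3790 / 8 = 0.7974
LCL = X̄̄ − A₂·R̄ = 39.7461 − 0.577 × 0.7974 = 39.2860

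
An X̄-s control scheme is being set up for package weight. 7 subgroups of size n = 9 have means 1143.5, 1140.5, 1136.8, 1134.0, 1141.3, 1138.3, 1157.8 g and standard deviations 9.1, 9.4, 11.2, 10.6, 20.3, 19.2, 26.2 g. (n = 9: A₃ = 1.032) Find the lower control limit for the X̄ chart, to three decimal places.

X̄̄ = (1143.5 + 1140.5 + 1136.8 + 1134.0 + 1141.3 + 1138.3 + 1157.8) / 7 = 1141.7429
s̄ = (9.1 + 9.4 + 11.2 + 10.6 + 20.3 + 19.2 + 26.2) / 7 = 15.1429
LCL = X̄̄ − A₃·s̄ = 1141.7429 − 1.032 × 15.1429 = 1126.1154

1126.115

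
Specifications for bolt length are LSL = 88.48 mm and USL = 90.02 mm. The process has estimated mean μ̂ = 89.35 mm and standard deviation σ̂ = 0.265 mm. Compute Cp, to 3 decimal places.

Cp = (USL − LSL) / (6σ̂) = (90.02 − 88.48) / (6 × 0.265) = 1.5400 / 1.5900 = 0.9686

0.969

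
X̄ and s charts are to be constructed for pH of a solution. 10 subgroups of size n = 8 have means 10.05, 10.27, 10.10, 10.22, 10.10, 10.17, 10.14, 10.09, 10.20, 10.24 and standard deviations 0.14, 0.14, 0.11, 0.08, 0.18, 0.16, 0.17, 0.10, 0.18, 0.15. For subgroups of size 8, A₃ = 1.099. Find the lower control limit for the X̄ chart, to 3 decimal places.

X̄̄ = (10.05 + 10.27 + 10.10 + 10.22 + 10.10 + 10.17 + 10.14 + 10.09 + 10.20 + 10.24) / 10 = 10.1580
s̄ = (0.14 + 0.14 + 0.11 + 0.08 + 0.18 + 0.16 + 0.17 + 0.10 + 0.18 + 0.15) / 10 = 0.1410
LCL = X̄̄ − A₃·s̄ = 10.1580 − 1.099 × 0.1410 = 10.0030

10.003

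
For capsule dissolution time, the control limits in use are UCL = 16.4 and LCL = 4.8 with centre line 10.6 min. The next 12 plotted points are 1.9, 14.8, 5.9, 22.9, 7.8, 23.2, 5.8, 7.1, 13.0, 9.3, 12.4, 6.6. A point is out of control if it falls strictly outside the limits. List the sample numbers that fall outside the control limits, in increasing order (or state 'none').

1, 4, 6

Compare each point to [4.8, 16.4]: sample 1 = 1.9 < LCL; sample 4 = 22.9 > UCL; sample 6 = 23.2 > UCL.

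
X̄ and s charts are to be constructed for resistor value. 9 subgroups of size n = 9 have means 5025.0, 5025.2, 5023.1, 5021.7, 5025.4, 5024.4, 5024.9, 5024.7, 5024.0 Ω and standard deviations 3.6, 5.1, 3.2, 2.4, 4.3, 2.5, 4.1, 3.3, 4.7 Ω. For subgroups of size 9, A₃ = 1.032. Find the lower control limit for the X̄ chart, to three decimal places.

X̄̄ = (5025.0 + 5025.2 + 5023.1 + 5021.7 + 5025.4 + 5024.4 + 5024.9 + 5024.7 + 5024.0) / 9 = 5024.2667
s̄ = (3.6 + 5.1 + 3.2 + 2.4 + 4.3 + 2.5 + 4.1 + 3.3 + 4.7) / 9 = 3.6889
LCL = X̄̄ − A₃·s̄ = 5024.2667 − 1.032 × 3.6889 = 5020.4597

5020.460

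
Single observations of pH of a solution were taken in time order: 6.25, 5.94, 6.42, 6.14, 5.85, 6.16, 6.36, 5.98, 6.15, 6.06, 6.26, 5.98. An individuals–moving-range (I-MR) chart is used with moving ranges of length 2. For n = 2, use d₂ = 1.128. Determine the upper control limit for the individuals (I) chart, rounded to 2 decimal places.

X̄ = (6.25 + 5.94 + 6.42 + 6.14 + 5.85 + 6.16 + 6.36 + 5.98 + 6.15 + 6.06 + 6.26 + 5.98) / 12 = 6.1292
Moving ranges: 0.31, 0.48, 0.28, 0.29, 0.31, 0.20, 0.38, 0.17, 0.09, 0.20, 0.28; M̄R̄ = 2.9900 / 11 = 0.2718
UCL = X̄ + 3·M̄R̄/d₂ = 6.1292 + 3 × 0.2718 / 1.128 = 6.8521

6.85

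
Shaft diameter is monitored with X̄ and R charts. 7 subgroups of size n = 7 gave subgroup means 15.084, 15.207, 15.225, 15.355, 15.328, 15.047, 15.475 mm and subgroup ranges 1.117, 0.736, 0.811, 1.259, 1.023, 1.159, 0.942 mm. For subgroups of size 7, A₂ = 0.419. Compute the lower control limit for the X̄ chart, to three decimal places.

X̄̄ = (15.084 + 15.207 + 15.225 + 15.355 + 15.328 + 15.047 + 15.475) / 7 = 106.7210 / 7 = 15.2459
R̄ = (1.117 + 0.736 + 0.811 + 1.259 + 1.023 + 1.159 + 0.942) / 7 = 7.0470 / 7 = 1.0067
LCL = X̄̄ − A₂·R̄ = 15.2459 − 0.419 × 1.0067 = 14.8240

14.824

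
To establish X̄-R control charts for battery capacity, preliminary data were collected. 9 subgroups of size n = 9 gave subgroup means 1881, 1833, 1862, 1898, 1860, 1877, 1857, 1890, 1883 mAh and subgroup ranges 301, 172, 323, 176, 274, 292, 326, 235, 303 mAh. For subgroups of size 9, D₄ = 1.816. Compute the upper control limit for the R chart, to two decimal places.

484.67

R̄ = (301 + 172 + 323 + 176 + 274 + 292 + 326 + 235 + 303) / 9 = 2402.0000 / 9 = 266.8889
UCL_R = D₄·R̄ = 1.816 × 266.8889 = 484.6702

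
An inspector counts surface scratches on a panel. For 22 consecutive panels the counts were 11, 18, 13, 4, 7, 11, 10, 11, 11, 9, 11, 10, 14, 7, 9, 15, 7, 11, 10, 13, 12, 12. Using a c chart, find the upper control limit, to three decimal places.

c̄ = (11 + 18 + 13 + 4 + 7 + 11 + 10 + 11 + 11 + 9 + 11 + 10 + 14 + 7 + 9 + 15 + 7 + 11 + 10 + 13 + 12 + 12) / 22 = 236 / 22 = 10.7273
UCL = c̄ + 3√c̄ = 10.7273 + 3 × √10.7273 = 10.7273 + 3 × 3.2753 = 20.5530

20.553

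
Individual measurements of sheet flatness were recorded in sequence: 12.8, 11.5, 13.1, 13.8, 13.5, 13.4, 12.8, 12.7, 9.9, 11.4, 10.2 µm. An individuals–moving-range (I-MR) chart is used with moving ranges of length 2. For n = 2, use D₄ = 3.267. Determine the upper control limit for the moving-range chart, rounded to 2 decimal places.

3.33

Moving ranges: 1.3, 1.6, 0.7, 0.3, 0.1, 0.6, 0.1, 2.8, 1.5, 1.2; M̄R̄ = 10.2000 / 10 = 1.0200
UCL_MR = D₄·M̄R̄ = 3.267 × 1.0200 = 3.3323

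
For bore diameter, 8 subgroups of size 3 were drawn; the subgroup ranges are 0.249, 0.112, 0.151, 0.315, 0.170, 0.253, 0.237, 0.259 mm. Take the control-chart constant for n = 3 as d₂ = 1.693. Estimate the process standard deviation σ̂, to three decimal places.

R̄ = (0.249 + 0.112 + 0.151 + 0.315 + 0.170 + 0.253 + 0.237 + 0.259) / 8 = 0.2182
σ̂ = R̄ / d₂ = 0.2182 / 1.693 = 0.1289

0.129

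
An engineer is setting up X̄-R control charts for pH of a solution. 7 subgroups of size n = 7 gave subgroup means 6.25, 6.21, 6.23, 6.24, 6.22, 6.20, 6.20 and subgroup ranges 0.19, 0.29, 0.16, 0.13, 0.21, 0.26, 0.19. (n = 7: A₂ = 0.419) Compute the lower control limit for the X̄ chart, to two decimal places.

6.14

X̄̄ = (6.25 + 6.21 + 6.23 + 6.24 + 6.22 + 6.20 + 6.20) / 7 = 43.5500 / 7 = 6.2214
R̄ = (0.19 + 0.29 + 0.16 + 0.13 + 0.21 + 0.26 + 0.19) / 7 = 1.4300 / 7 = 0.2043
LCL = X̄̄ − A₂·R̄ = 6.2214 − 0.419 × 0.2043 = 6.1358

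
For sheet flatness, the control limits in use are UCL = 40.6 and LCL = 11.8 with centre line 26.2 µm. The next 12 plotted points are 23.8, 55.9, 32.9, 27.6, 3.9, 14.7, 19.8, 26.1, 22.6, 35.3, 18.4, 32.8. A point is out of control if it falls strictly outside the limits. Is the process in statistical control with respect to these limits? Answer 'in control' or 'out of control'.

Compare each point to [11.8, 40.6]: sample 2 = 55.9 > UCL; sample 5 = 3.9 < LCL.

out of control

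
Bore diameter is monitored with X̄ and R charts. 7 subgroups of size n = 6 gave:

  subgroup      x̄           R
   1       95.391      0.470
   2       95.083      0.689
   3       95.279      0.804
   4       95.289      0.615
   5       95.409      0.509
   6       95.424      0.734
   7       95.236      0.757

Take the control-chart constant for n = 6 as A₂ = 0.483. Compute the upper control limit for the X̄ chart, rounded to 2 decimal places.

95.62

X̄̄ = (95.391 + 95.083 + 95.279 + 95.289 + 95.409 + 95.424 + 95.236) / 7 = 667.1110 / 7 = 95.3016
R̄ = (0.470 + 0.689 + 0.804 + 0.615 + 0.509 + 0.734 + 0.757) / 7 = 4.5780 / 7 = 0.6540
UCL = X̄̄ + A₂·R̄ = 95.3016 + 0.483 × 0.6540 = 95.6175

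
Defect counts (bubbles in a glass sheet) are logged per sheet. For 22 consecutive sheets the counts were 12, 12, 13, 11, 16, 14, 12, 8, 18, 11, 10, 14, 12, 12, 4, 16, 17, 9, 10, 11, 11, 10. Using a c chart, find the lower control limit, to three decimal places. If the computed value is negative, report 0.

1.582

c̄ = (12 + 12 + 13 + 11 + 16 + 14 + 12 + 8 + 18 + 11 + 10 + 14 + 12 + 12 + 4 + 16 + 17 + 9 + 10 + 11 + 11 + 10) / 22 = 263 / 22 = 11.9545
LCL = c̄ − 3√c̄ = 11.9545 − 3 × 3.4575 = 1.5819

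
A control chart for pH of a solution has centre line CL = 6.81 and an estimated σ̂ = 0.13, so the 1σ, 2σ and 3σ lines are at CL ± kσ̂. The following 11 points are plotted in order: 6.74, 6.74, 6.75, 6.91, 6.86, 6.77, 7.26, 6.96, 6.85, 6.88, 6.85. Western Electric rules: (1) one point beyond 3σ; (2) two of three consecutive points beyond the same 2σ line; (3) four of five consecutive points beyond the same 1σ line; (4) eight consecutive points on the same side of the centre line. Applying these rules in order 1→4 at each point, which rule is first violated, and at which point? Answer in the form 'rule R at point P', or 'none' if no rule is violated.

Zone of each point (C = within 1σ̂, B = 1σ̂–2σ̂, A = 2σ̂–3σ̂, * = beyond 3σ̂; sign = side of CL): 1:-C, 2:-C, 3:-C, 4:+C, 5:+C, 6:-C, 7:+*, 8:+B, 9:+C, 10:+C, 11:+C
Rule 1 (one point beyond the 3σ limits) is satisfied at point 7.

rule 1 at point 7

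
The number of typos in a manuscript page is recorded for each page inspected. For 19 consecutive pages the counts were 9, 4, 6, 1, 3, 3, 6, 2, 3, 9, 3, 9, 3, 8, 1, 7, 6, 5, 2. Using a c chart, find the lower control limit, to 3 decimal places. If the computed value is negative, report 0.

0.000

c̄ = (9 + 4 + 6 + 1 + 3 + 3 + 6 + 2 + 3 + 9 + 3 + 9 + 3 + 8 + 1 + 7 + 6 + 5 + 2) / 19 = 90 / 19 = 4.7368
LCL = c̄ − 3√c̄ = 4.7368 − 3 × 2.1764 = -1.7924 → 0 (cannot be negative)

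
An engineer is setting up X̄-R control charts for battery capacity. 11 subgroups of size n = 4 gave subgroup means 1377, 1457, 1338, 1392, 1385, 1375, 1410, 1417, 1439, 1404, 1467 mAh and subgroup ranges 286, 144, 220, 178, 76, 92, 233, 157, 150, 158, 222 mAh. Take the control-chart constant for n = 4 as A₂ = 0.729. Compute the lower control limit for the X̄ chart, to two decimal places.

X̄̄ = (1377 + 1457 + 1338 + 1392 + 1385 + 1375 + 1410 + 1417 + 1439 + 1404 + 1467) / 11 = 15461.0000 / 11 = 1405.5455
R̄ = (286 + 144 + 220 + 178 + 76 + 92 + 233 + 157 + 150 + 158 + 222) / 11 = 1916.0000 / 11 = 174.1818
LCL = X̄̄ − A₂·R̄ = 1405.5455 − 0.729 × 174.1818 = 1278.5669

1278.57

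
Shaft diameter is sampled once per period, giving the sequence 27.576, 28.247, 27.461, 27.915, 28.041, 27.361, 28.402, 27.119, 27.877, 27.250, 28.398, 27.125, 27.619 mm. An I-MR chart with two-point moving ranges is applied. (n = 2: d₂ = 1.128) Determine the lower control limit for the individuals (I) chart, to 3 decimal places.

X̄ = (27.576 + 28.247 + 27.461 + 27.915 + 28.041 + 27.361 + 28.402 + 27.119 + 27.877 + 27.250 + 28.398 + 27.125 + 27.619) / 13 = 27.7224
Moving ranges: 0.671, 0.786, 0.454, 0.126, 0.680, 1.041, 1.283, 0.758, 0.627, 1.148, 1.273, 0.494; M̄R̄ = 9.3410 / 12 = 0.7784
LCL = X̄ − 3·M̄R̄/d₂ = 27.7224 − 3 × 0.7784 / 1.128 = 25.6521

25.652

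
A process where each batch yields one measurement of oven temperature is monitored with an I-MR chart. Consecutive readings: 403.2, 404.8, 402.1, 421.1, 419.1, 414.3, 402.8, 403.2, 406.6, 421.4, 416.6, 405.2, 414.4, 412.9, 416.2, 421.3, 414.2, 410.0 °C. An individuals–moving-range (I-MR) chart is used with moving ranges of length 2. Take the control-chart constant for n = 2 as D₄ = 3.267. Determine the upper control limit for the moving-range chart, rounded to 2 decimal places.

20.52

Moving ranges: 1.6, 2.7, 19.0, 2.0, 4.8, 11.5, 0.4, 3.4, 14.8, 4.8, 11.4, 9.2, 1.5, 3.3, 5.1, 7.1, 4.2; M̄R̄ = 106.8000 / 17 = 6.2824
UCL_MR = D₄·M̄R̄ = 3.267 × 6.2824 = 20.5244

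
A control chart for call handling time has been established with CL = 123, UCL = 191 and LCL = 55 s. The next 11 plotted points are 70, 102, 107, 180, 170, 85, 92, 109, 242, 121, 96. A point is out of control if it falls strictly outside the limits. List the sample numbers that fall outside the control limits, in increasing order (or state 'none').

9

Compare each point to [55, 191]: sample 9 = 242 > UCL.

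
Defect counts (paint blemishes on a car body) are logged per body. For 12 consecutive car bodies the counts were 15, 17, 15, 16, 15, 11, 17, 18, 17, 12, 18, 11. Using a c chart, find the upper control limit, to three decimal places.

c̄ = (15 + 17 + 15 + 16 + 15 + 11 + 17 + 18 + 17 + 12 + 18 + 11) / 12 = 182 / 12 = 15.1667
UCL = c̄ + 3√c̄ = 15.1667 + 3 × √15.1667 = 15.1667 + 3 × 3.8944 = 26.8500

26.850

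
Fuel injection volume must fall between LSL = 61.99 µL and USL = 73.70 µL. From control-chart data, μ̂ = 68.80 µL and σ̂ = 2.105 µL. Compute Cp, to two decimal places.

Cp = (USL − LSL) / (6σ̂) = (73.70 − 61.99) / (6 × 2.105) = 11.7100 / 12.6300 = 0.9272

0.93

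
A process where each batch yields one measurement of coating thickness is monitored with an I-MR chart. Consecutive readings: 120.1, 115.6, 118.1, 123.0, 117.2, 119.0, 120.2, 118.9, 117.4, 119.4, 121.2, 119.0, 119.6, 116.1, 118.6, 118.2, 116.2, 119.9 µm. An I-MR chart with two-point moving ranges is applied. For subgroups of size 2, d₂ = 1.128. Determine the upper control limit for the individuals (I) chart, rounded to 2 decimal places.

125.36

X̄ = (120.1 + 115.6 + 118.1 + 123.0 + 117.2 + 119.0 + 120.2 + 118.9 + 117.4 + 119.4 + 121.2 + 119.0 + 119.6 + 116.1 + 118.6 + 118.2 + 116.2 + 119.9) / 18 = 118.7611
Moving ranges: 4.5, 2.5, 4.9, 5.8, 1.8, 1.2, 1.3, 1.5, 2.0, 1.8, 2.2, 0.6, 3.5, 2.5, 0.4, 2.0, 3.7; M̄R̄ = 42.2000 / 17 = 2.4824
UCL = X̄ + 3·M̄R̄/d₂ = 118.7611 + 3 × 2.4824 / 1.128 = 125.3631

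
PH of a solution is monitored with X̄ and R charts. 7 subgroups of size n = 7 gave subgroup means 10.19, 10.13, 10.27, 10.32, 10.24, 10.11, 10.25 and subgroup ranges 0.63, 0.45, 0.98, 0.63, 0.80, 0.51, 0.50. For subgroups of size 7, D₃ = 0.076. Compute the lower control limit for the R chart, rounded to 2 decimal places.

R̄ = (0.63 + 0.45 + 0.98 + 0.63 + 0.80 + 0.51 + 0.50) / 7 = 4.5000 / 7 = 0.6429
LCL_R = D₃·R̄ = 0.076 × 0.6429 = 0.0489

0.05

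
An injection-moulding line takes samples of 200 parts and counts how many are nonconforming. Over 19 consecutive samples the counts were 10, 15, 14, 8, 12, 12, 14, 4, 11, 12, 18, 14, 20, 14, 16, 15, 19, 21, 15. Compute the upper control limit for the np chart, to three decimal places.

24.682

p̄ = Σdᵢ / (k·n) = 264 / (19 × 200) = 0.06947
UCL = np̄ + 3·√(np̄(1−p̄)) = 13.8947 + 3 × √(13.8947×0.93053) = 13.8947 + 3 × 3.5958 = 24.6820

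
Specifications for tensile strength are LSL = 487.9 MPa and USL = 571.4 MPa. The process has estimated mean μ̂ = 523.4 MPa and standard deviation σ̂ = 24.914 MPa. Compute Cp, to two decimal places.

0.56

Cp = (USL − LSL) / (6σ̂) = (571.4 − 487.9) / (6 × 24.914) = 83.5000 / 149.4840 = 0.5586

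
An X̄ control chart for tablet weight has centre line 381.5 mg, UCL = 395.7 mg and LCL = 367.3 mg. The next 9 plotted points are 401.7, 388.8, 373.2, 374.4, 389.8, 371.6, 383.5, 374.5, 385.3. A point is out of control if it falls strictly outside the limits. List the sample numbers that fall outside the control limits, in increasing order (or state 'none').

1

Compare each point to [367.3, 395.7]: sample 1 = 401.7 > UCL.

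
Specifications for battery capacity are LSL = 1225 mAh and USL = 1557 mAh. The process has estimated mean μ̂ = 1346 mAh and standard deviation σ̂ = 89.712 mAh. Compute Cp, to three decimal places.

Cp = (USL − LSL) / (6σ̂) = (1557 − 1225) / (6 × 89.712) = 332.0000 / 538.2720 = 0.6168

0.617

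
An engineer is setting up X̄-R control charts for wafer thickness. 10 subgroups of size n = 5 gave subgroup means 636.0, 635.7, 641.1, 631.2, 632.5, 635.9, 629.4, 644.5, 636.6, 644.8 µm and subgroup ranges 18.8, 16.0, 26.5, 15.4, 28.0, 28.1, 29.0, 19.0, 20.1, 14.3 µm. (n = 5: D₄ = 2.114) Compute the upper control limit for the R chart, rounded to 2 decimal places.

R̄ = (18.8 + 16.0 + 26.5 + 15.4 + 28.0 + 28.1 + 29.0 + 19.0 + 20.1 + 14.3) / 10 = 215.2000 / 10 = 21.5200
UCL_R = D₄·R̄ = 2.114 × 21.5200 = 45.4933

45.49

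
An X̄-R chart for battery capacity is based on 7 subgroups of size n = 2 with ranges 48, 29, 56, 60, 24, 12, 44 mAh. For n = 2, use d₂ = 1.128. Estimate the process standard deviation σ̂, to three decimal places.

34.574

R̄ = (48 + 29 + 56 + 60 + 24 + 12 + 44) / 7 = 39.0000
σ̂ = R̄ / d₂ = 39.0000 / 1.128 = 34.5745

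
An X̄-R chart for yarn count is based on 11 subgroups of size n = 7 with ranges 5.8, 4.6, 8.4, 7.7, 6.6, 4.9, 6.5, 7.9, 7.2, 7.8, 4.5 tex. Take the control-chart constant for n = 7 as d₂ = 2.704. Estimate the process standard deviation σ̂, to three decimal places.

R̄ = (5.8 + 4.6 + 8.4 + 7.7 + 6.6 + 4.9 + 6.5 + 7.9 + 7.2 + 7.8 + 4.5) / 11 = 6.5364
σ̂ = R̄ / d₂ = 6.5364 / 2.704 = 2.4173

2.417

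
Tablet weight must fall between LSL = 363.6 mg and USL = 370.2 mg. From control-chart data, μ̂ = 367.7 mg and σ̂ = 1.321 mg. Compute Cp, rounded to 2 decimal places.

0.83

Cp = (USL − LSL) / (6σ̂) = (370.2 − 363.6) / (6 × 1.321) = 6.6000 / 7.9260 = 0.8327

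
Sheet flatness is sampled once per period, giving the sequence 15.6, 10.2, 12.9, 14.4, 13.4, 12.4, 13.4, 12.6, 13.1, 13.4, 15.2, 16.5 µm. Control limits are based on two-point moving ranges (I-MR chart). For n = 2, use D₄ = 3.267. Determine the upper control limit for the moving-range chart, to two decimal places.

5.14

Moving ranges: 5.4, 2.7, 1.5, 1.0, 1.0, 1.0, 0.8, 0.5, 0.3, 1.8, 1.3; M̄R̄ = 17.3000 / 11 = 1.5727
UCL_MR = D₄·M̄R̄ = 3.267 × 1.5727 = 5.1381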